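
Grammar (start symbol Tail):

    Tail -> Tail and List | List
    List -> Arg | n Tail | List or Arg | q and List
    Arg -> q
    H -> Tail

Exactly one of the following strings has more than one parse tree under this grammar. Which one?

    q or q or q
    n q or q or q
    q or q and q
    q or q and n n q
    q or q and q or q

n q or q or q

q or q or q: 1 tree
n q or q or q: 3 trees
q or q and q: 1 tree
q or q and n n q: 1 tree
q or q and q or q: 1 tree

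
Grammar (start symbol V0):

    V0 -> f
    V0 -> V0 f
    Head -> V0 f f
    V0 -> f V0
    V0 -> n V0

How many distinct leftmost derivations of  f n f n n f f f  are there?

29

Parse trees for f n f n n f f f (showing first 6 of 29):
  [V0 [V0 [V0 f [V0 n [V0 f [V0 n [V0 n [V0 f]]]]]] f] f]
  [V0 [V0 f [V0 [V0 n [V0 f [V0 n [V0 n [V0 f]]]]] f]] f]
  [V0 [V0 f [V0 n [V0 [V0 f [V0 n [V0 n [V0 f]]]] f]]] f]
  [V0 [V0 f [V0 n [V0 f [V0 [V0 n [V0 n [V0 f]]] f]]]] f]
  [V0 [V0 f [V0 n [V0 f [V0 n [V0 [V0 n [V0 f]] f]]]]] f]
  [V0 [V0 f [V0 n [V0 f [V0 n [V0 n [V0 [V0 f] f]]]]]] f]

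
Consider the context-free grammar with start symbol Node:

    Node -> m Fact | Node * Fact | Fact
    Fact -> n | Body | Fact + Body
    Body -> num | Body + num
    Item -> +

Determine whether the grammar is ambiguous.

Ambiguous

Witness: num + num

Derivation 1: Node ⇒ Fact ⇒ Body ⇒ Body + num ⇒ num + num
Derivation 2: Node ⇒ Fact ⇒ Fact + Body ⇒ Body + Body ⇒ num + Body ⇒ num + num

Two distinct leftmost derivations for the same string.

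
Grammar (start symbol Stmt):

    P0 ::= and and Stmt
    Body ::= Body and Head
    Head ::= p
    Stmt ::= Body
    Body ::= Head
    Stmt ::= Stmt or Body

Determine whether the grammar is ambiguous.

(P0 is unreachable from Stmt, so its rules don't affect L(Stmt).) The grammar is stratified — Stmt handles 'or' (left-recursive), Body handles 'and', Head atoms. Each operator has a fixed associativity and precedence level, so every string has one parse.

Unambiguous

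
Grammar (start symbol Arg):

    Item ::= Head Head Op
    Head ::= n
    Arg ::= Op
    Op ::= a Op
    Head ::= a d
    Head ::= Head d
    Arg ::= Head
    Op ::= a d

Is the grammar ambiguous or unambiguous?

Ambiguous

Witness: a d

Derivation 1: Arg ⇒ Op ⇒ a d
Derivation 2: Arg ⇒ Head ⇒ a d

Two distinct leftmost derivations for the same string.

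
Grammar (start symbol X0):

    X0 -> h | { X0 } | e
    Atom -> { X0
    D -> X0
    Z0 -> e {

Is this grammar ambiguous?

Unambiguous

Only X0 is reachable from X0; ignoring the rest: L(X0) is { openⁿ atom closeⁿ : n ≥ 0 }. The bracket depth fixes n, and the derivation is forced at every step.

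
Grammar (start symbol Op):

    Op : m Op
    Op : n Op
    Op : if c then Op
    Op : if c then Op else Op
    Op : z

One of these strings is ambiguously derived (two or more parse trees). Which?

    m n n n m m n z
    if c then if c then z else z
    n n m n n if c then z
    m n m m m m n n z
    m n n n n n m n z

m n n n m m n z: 1 tree
if c then if c then z else z: 2 trees
n n m n n if c then z: 1 tree
m n m m m m n n z: 1 tree
m n n n n n m n z: 1 tree

if c then if c then z else z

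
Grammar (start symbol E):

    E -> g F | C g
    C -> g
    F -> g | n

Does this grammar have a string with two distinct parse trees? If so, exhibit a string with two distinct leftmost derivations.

Witness: g g

Derivation 1: E ⇒ g F ⇒ g g
Derivation 2: E ⇒ C g ⇒ g g

Two distinct leftmost derivations for the same string.

Ambiguous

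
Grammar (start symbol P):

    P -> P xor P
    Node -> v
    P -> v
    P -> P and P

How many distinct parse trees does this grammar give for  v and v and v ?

2

Parse trees for v and v and v:
  [P [P v] and [P [P v] and [P v]]]
  [P [P [P v] and [P v]] and [P v]]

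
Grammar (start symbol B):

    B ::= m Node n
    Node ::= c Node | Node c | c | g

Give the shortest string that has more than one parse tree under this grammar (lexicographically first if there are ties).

length 3: no string has ≥2 trees
length 4: m c c n has 2 parse trees

Two derivations of m c c n:
  B ⇒ m Node n ⇒ m c Node n ⇒ m c c n
  B ⇒ m Node n ⇒ m Node c n ⇒ m c c n

m c c n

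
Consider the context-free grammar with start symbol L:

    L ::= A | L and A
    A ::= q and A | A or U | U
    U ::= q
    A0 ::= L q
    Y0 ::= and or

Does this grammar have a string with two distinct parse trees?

Witness: q and q

Derivation 1: L ⇒ A ⇒ q and A ⇒ q and U ⇒ q and q
Derivation 2: L ⇒ L and A ⇒ A and A ⇒ U and A ⇒ q and A ⇒ q and U ⇒ q and q

Two distinct leftmost derivations for the same string.

Ambiguous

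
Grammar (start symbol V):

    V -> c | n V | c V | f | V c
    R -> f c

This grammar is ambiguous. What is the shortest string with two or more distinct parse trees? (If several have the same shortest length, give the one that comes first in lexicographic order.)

c c

length 1: no string has ≥2 trees
length 2: c c has 2 parse trees

Two derivations of c c:
  V ⇒ c V ⇒ c c
  V ⇒ V c ⇒ c c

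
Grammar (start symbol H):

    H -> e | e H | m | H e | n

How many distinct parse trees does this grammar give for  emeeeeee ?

Parse trees for emeeeeee:
  [H e [H [H [H [H [H [H [H m] e] e] e] e] e] e]]
  [H [H e [H [H [H [H [H [H m] e] e] e] e] e]] e]
  [H [H [H e [H [H [H [H [H m] e] e] e] e]] e] e]
  [H [H [H [H e [H [H [H [H m] e] e] e]] e] e] e]
  [H [H [H [H [H e [H [H [H m] e] e]] e] e] e] e]
  [H [H [H [H [H [H e [H [H m] e]] e] e] e] e] e]
  [H [H [H [H [H [H [H e [H m]] e] e] e] e] e] e]

7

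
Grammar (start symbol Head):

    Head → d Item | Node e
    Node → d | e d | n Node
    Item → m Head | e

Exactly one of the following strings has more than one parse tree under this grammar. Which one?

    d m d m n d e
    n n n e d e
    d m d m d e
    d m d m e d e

d m d m n d e: 1 tree
n n n e d e: 1 tree
d m d m d e: 2 trees
d m d m e d e: 1 tree

d m d m d e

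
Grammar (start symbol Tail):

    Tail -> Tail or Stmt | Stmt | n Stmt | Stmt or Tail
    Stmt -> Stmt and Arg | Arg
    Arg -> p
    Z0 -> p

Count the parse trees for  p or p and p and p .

Parse trees for p or p and p and p:
  [Tail [Tail [Stmt [Arg p]]] or [Stmt [Stmt [Stmt [Arg p]] and [Arg p]] and [Arg p]]]
  [Tail [Stmt [Arg p]] or [Tail [Stmt [Stmt [Stmt [Arg p]] and [Arg p]] and [Arg p]]]]

2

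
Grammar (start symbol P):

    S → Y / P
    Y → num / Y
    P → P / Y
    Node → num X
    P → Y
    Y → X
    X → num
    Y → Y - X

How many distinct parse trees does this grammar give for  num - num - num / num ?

1

Parse trees for num - num - num / num:
  [P [P [Y [Y [Y [X num]] - [X num]] - [X num]]] / [Y [X num]]]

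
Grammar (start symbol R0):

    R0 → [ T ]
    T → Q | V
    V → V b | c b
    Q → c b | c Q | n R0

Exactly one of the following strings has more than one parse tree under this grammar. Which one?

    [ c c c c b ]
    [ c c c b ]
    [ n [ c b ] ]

[ c c c c b ]: 1 tree
[ c c c b ]: 1 tree
[ n [ c b ] ]: 2 trees

[ n [ c b ] ]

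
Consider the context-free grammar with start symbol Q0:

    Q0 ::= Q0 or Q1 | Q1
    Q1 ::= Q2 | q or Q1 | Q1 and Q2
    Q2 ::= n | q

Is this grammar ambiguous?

Ambiguous

Witness: q or n

Derivation 1: Q0 ⇒ Q0 or Q1 ⇒ Q1 or Q1 ⇒ Q2 or Q1 ⇒ q or Q1 ⇒ q or Q2 ⇒ q or n
Derivation 2: Q0 ⇒ Q1 ⇒ q or Q1 ⇒ q or Q2 ⇒ q or n

Two distinct leftmost derivations for the same string.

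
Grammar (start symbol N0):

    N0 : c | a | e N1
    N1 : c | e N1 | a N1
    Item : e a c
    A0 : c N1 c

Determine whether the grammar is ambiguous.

Unambiguous

(Item, A0 are unreachable from N0, so their rules don't affect L(N0).) Restricted to the reachable nonterminals, every rule has the form A → t or A → t B, and no two rules for the same A share a first terminal. The grammar encodes a DFA — one run per string.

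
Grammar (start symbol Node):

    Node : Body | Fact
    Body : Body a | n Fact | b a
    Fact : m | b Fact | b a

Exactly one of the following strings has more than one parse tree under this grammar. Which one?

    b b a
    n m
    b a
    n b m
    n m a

b b a: 1 tree
n m: 1 tree
b a: 2 trees
n b m: 1 tree
n m a: 1 tree

b a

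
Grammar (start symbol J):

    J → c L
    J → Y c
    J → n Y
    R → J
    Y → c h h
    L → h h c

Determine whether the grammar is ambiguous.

Ambiguous

Witness: c h h c

Derivation 1: J ⇒ c L ⇒ c h h c
Derivation 2: J ⇒ Y c ⇒ c h h c

Two distinct leftmost derivations for the same string.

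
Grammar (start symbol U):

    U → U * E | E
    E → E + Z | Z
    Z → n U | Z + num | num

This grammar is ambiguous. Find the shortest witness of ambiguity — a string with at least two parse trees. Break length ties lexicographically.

length 1: no string has ≥2 trees
length 2: no string has ≥2 trees
length 3: num + num has 2 parse trees

Two derivations of num + num:
  U ⇒ E ⇒ E + Z ⇒ Z + Z ⇒ num + Z ⇒ num + num
  U ⇒ E ⇒ Z ⇒ Z + num ⇒ num + num

num + num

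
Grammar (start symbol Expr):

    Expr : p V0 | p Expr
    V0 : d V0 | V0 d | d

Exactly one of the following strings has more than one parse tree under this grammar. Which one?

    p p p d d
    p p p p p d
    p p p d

p p p d d: 2 trees
p p p p p d: 1 tree
p p p d: 1 tree

p p p d d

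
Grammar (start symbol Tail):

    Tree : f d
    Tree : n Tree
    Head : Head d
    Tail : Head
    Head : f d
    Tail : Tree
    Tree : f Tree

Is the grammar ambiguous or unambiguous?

Witness: f d

Derivation 1: Tail ⇒ Head ⇒ f d
Derivation 2: Tail ⇒ Tree ⇒ f d

Two distinct leftmost derivations for the same string.

Ambiguous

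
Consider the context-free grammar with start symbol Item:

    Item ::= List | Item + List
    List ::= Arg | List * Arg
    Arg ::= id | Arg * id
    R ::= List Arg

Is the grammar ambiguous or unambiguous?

Witness: id * id

Derivation 1: Item ⇒ List ⇒ Arg ⇒ Arg * id ⇒ id * id
Derivation 2: Item ⇒ List ⇒ List * Arg ⇒ Arg * Arg ⇒ id * Arg ⇒ id * id

Two distinct leftmost derivations for the same string.

Ambiguous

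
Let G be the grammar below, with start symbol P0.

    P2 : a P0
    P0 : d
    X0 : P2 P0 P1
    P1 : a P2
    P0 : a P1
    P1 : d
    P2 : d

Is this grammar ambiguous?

(X0 is unreachable from P0, so its rules don't affect L(P0).) Each reachable nonterminal has at most one production per leading terminal, and all productions are right-linear; the derivation is determined token-by-token.

Unambiguous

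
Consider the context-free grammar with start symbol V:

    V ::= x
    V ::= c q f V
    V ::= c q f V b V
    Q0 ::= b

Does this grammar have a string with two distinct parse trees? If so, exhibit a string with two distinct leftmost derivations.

Witness: c q f c q f x b x

Derivation 1: V ⇒ c q f V ⇒ c q f c q f V b V ⇒ c q f c q f x b V ⇒ c q f c q f x b x
Derivation 2: V ⇒ c q f V b V ⇒ c q f c q f V b V ⇒ c q f c q f x b V ⇒ c q f c q f x b x

Two distinct leftmost derivations for the same string.

Ambiguous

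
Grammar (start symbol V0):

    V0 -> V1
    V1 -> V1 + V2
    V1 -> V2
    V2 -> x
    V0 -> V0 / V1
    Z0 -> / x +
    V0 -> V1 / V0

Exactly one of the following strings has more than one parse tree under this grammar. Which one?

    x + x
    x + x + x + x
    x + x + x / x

x + x + x / x

x + x: 1 tree
x + x + x + x: 1 tree
x + x + x / x: 2 trees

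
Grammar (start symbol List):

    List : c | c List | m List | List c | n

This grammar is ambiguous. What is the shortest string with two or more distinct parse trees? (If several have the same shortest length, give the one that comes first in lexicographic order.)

length 1: no string has ≥2 trees
length 2: c c has 2 parse trees

Two derivations of c c:
  List ⇒ c List ⇒ c c
  List ⇒ List c ⇒ c c

c c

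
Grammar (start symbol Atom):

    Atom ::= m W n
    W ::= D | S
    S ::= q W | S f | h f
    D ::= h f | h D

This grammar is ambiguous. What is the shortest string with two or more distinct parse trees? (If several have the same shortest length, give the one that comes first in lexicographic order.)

m h f n

length 4: m h f n has 2 parse trees

Two derivations of m h f n:
  Atom ⇒ m W n ⇒ m D n ⇒ m h f n
  Atom ⇒ m W n ⇒ m S n ⇒ m h f n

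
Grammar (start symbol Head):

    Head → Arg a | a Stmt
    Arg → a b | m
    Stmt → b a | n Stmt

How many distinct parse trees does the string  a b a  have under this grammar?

2

Parse trees for a b a:
  [Head [Arg a b] a]
  [Head a [Stmt b a]]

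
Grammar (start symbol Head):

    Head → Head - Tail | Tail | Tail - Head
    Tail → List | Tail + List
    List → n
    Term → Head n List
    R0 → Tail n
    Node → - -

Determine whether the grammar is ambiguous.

Ambiguous

Witness: n - n

Derivation 1: Head ⇒ Head - Tail ⇒ Tail - Tail ⇒ List - Tail ⇒ n - Tail ⇒ n - List ⇒ n - n
Derivation 2: Head ⇒ Tail - Head ⇒ List - Head ⇒ n - Head ⇒ n - Tail ⇒ n - List ⇒ n - n

Two distinct leftmost derivations for the same string.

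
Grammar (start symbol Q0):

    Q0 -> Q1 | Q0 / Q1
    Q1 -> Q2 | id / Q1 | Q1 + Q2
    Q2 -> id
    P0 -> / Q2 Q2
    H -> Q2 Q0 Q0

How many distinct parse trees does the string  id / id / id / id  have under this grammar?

Parse trees for id / id / id / id:
  [Q0 [Q1 id / [Q1 id / [Q1 id / [Q1 [Q2 id]]]]]]
  [Q0 [Q0 [Q1 [Q2 id]]] / [Q1 id / [Q1 id / [Q1 [Q2 id]]]]]
  [Q0 [Q0 [Q1 id / [Q1 [Q2 id]]]] / [Q1 id / [Q1 [Q2 id]]]]
  [Q0 [Q0 [Q0 [Q1 [Q2 id]]] / [Q1 [Q2 id]]] / [Q1 id / [Q1 [Q2 id]]]]
  [Q0 [Q0 [Q1 id / [Q1 id / [Q1 [Q2 id]]]]] / [Q1 [Q2 id]]]
  [Q0 [Q0 [Q0 [Q1 [Q2 id]]] / [Q1 id / [Q1 [Q2 id]]]] / [Q1 [Q2 id]]]
  [Q0 [Q0 [Q0 [Q1 id / [Q1 [Q2 id]]]] / [Q1 [Q2 id]]] / [Q1 [Q2 id]]]
  [Q0 [Q0 [Q0 [Q0 [Q1 [Q2 id]]] / [Q1 [Q2 id]]] / [Q1 [Q2 id]]] / [Q1 [Q2 id]]]

8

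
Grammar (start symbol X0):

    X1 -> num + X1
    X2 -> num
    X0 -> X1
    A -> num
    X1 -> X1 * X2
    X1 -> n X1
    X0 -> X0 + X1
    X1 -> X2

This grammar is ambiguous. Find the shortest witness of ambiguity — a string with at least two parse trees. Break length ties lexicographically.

num + num

length 1: no string has ≥2 trees
length 2: no string has ≥2 trees
length 3: num + num has 2 parse trees

Two derivations of num + num:
  X0 ⇒ X1 ⇒ num + X1 ⇒ num + X2 ⇒ num + num
  X0 ⇒ X0 + X1 ⇒ X1 + X1 ⇒ X2 + X1 ⇒ num + X1 ⇒ num + X2 ⇒ num + num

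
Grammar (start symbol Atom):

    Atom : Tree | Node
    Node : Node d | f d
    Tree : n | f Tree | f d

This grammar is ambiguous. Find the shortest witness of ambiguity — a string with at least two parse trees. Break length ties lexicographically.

length 1: no string has ≥2 trees
length 2: f d has 2 parse trees

Two derivations of f d:
  Atom ⇒ Tree ⇒ f d
  Atom ⇒ Node ⇒ f d

f d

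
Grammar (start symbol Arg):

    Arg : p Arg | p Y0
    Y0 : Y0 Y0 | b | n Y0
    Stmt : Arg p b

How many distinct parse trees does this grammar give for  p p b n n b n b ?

Parse trees for p p b n n b n b:
  [Arg p [Arg p [Y0 [Y0 b] [Y0 [Y0 n [Y0 n [Y0 b]]] [Y0 n [Y0 b]]]]]]
  [Arg p [Arg p [Y0 [Y0 b] [Y0 n [Y0 [Y0 n [Y0 b]] [Y0 n [Y0 b]]]]]]]
  [Arg p [Arg p [Y0 [Y0 b] [Y0 n [Y0 n [Y0 [Y0 b] [Y0 n [Y0 b]]]]]]]]
  [Arg p [Arg p [Y0 [Y0 [Y0 b] [Y0 n [Y0 n [Y0 b]]]] [Y0 n [Y0 b]]]]]

4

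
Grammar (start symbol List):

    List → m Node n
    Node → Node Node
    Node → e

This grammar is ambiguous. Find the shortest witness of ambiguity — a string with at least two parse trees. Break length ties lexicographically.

m e e e n

length 3: no string has ≥2 trees
length 4: no string has ≥2 trees
length 5: m e e e n has 2 parse trees

Two derivations of m e e e n:
  List ⇒ m Node n ⇒ m Node Node n ⇒ m Node Node Node n ⇒ m e Node Node n ⇒ m e e Node n ⇒ m e e e n
  List ⇒ m Node n ⇒ m Node Node n ⇒ m e Node n ⇒ m e Node Node n ⇒ m e e Node n ⇒ m e e e n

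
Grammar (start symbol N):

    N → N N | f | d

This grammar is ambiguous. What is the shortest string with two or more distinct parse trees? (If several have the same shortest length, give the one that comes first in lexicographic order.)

d d d

length 1: no string has ≥2 trees
length 2: no string has ≥2 trees
length 3: d d d has 2 parse trees

Two derivations of d d d:
  N ⇒ N N ⇒ N N N ⇒ d N N ⇒ d d N ⇒ d d d
  N ⇒ N N ⇒ d N ⇒ d N N ⇒ d d N ⇒ d d d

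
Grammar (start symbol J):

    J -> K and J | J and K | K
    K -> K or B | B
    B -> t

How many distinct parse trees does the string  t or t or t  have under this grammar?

Parse trees for t or t or t:
  [J [K [K [K [B t]] or [B t]] or [B t]]]

1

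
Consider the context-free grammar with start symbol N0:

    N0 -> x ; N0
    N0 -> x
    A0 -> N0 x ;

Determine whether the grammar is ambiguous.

Unambiguous

(A0 is unreachable from N0, so its rules don't affect L(N0).) Right-recursive list with a separator: after each atom, whether the separator follows determines the rule. One parse per string.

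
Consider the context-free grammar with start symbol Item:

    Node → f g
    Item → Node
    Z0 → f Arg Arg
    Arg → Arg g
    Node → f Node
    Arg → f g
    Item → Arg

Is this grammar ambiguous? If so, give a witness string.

Ambiguous

Witness: f g

Derivation 1: Item ⇒ Node ⇒ f g
Derivation 2: Item ⇒ Arg ⇒ f g

Two distinct leftmost derivations for the same string.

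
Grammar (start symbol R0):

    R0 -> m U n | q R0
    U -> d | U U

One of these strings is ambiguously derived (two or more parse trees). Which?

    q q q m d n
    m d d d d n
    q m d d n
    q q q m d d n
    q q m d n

m d d d d n

q q q m d n: 1 tree
m d d d d n: 5 trees
q m d d n: 1 tree
q q q m d d n: 1 tree
q q m d n: 1 tree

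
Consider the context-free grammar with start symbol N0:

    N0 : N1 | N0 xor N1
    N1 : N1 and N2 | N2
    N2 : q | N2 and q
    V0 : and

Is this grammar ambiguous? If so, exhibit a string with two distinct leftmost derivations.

Witness: q and q

Derivation 1: N0 ⇒ N1 ⇒ N1 and N2 ⇒ N2 and N2 ⇒ q and N2 ⇒ q and q
Derivation 2: N0 ⇒ N1 ⇒ N2 ⇒ N2 and q ⇒ q and q

Two distinct leftmost derivations for the same string.

Ambiguous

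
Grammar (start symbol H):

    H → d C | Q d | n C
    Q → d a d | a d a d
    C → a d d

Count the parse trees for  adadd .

1

Parse trees for adadd:
  [H [Q a d a d] d]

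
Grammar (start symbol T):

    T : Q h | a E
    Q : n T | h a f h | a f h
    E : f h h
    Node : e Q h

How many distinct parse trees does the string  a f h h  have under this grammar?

Parse trees for a f h h:
  [T [Q a f h] h]
  [T a [E f h h]]

2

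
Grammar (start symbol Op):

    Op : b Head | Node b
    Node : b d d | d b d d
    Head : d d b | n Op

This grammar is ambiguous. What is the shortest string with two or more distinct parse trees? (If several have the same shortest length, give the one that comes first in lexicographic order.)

length 4: b d d b has 2 parse trees

Two derivations of b d d b:
  Op ⇒ b Head ⇒ b d d b
  Op ⇒ Node b ⇒ b d d b

b d d b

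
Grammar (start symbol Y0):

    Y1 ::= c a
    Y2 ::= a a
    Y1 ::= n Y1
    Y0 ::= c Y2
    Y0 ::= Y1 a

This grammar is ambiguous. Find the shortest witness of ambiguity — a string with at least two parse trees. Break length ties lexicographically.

c a a

length 3: c a a has 2 parse trees

Two derivations of c a a:
  Y0 ⇒ c Y2 ⇒ c a a
  Y0 ⇒ Y1 a ⇒ c a a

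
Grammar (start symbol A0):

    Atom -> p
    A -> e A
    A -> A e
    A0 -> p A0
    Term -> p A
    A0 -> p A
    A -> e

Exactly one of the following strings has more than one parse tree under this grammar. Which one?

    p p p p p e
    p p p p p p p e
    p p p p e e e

p p p p p e: 1 tree
p p p p p p p e: 1 tree
p p p p e e e: 4 trees

p p p p e e e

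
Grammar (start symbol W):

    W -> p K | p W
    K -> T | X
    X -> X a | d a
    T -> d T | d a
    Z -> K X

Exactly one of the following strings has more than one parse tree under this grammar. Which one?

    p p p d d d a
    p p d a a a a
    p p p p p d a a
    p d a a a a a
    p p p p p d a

p p p d d d a: 1 tree
p p d a a a a: 1 tree
p p p p p d a a: 1 tree
p d a a a a a: 1 tree
p p p p p d a: 2 trees

p p p p p d a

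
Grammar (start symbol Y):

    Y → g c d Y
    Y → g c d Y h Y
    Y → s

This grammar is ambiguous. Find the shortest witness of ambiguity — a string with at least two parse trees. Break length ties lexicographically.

length 1: no string has ≥2 trees
length 4: no string has ≥2 trees
length 6: no string has ≥2 trees
length 7: no string has ≥2 trees
length 9: g c d g c d s h s has 2 parse trees

Two derivations of g c d g c d s h s:
  Y ⇒ g c d Y ⇒ g c d g c d Y h Y ⇒ g c d g c d s h Y ⇒ g c d g c d s h s
  Y ⇒ g c d Y h Y ⇒ g c d g c d Y h Y ⇒ g c d g c d s h Y ⇒ g c d g c d s h s

g c d g c d s h s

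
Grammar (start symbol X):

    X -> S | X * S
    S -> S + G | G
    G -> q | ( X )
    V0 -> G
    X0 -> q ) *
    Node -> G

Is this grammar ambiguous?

Unambiguous

Only X, S, G are reachable from X; ignoring the rest: X → X * S | S  ;  S → S + G | G  — a left-associative chain with G at the bottom. Each string factors uniquely by precedence.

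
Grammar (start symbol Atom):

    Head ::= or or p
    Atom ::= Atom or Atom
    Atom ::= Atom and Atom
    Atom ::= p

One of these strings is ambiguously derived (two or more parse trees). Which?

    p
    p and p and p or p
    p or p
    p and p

p: 1 tree
p and p and p or p: 5 trees
p or p: 1 tree
p and p: 1 tree

p and p and p or p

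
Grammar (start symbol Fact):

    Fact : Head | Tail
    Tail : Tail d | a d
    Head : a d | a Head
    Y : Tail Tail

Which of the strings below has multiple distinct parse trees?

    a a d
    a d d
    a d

a d

a a d: 1 tree
a d d: 1 tree
a d: 2 trees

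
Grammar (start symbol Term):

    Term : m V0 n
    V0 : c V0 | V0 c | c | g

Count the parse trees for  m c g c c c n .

Parse trees for m c g c c c n:
  [Term m [V0 c [V0 [V0 [V0 [V0 g] c] c] c]] n]
  [Term m [V0 [V0 c [V0 [V0 [V0 g] c] c]] c] n]
  [Term m [V0 [V0 [V0 c [V0 [V0 g] c]] c] c] n]
  [Term m [V0 [V0 [V0 [V0 c [V0 g]] c] c] c] n]

4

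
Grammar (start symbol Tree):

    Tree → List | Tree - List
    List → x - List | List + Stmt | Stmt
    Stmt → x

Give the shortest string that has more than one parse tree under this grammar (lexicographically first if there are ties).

length 1: no string has ≥2 trees
length 3: x - x has 2 parse trees

Two derivations of x - x:
  Tree ⇒ List ⇒ x - List ⇒ x - Stmt ⇒ x - x
  Tree ⇒ Tree - List ⇒ List - List ⇒ Stmt - List ⇒ x - List ⇒ x - Stmt ⇒ x - x

x - x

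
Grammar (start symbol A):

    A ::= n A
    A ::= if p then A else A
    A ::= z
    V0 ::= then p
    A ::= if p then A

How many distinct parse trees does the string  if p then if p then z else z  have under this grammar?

2

Parse trees for if p then if p then z else z:
  [A if p then [A if p then [A z]] else [A z]]
  [A if p then [A if p then [A z] else [A z]]]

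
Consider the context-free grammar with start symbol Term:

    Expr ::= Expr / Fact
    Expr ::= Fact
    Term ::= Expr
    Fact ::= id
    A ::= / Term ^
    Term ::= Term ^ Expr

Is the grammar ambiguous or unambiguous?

(A is unreachable from Term, so its rules don't affect L(Term).) Term → Term ^ Expr | Expr  ;  Expr → Expr / Fact | Fact  — a left-associative chain with Fact at the bottom. Each string factors uniquely by precedence.

Unambiguous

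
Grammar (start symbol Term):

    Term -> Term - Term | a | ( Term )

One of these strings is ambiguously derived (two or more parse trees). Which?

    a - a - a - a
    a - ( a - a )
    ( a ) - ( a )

a - a - a - a: 5 trees
a - ( a - a ): 1 tree
( a ) - ( a ): 1 tree

a - a - a - a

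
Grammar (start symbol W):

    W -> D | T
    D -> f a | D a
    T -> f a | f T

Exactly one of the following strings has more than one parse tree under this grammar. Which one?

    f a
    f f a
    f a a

f a

f a: 2 trees
f f a: 1 tree
f a a: 1 tree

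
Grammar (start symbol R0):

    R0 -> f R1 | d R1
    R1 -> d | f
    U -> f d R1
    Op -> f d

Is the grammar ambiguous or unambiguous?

Unambiguous

Only R0, R1 are reachable from R0; ignoring the rest: Restricted to the reachable nonterminals, every rule has the form A → t or A → t B, and no two rules for the same A share a first terminal. The grammar encodes a DFA — one run per string.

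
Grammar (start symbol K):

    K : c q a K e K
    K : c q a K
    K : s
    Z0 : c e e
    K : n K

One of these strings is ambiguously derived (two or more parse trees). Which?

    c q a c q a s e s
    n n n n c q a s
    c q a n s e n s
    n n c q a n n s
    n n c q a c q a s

c q a c q a s e s

c q a c q a s e s: 2 trees
n n n n c q a s: 1 tree
c q a n s e n s: 1 tree
n n c q a n n s: 1 tree
n n c q a c q a s: 1 tree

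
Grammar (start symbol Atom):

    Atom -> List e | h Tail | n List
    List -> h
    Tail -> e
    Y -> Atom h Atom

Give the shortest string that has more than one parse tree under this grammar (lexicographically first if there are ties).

length 2: h e has 2 parse trees

Two derivations of h e:
  Atom ⇒ List e ⇒ h e
  Atom ⇒ h Tail ⇒ h e

h e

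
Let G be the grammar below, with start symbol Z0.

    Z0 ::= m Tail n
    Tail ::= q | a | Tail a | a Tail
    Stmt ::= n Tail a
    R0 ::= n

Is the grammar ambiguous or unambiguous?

Witness: m a a n

Derivation 1: Z0 ⇒ m Tail n ⇒ m Tail a n ⇒ m a a n
Derivation 2: Z0 ⇒ m Tail n ⇒ m a Tail n ⇒ m a a n

Two distinct leftmost derivations for the same string.

Ambiguous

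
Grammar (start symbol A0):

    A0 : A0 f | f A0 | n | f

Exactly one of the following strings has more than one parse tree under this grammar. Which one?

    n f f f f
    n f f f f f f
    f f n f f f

n f f f f: 1 tree
n f f f f f f: 1 tree
f f n f f f: 10 trees

f f n f f f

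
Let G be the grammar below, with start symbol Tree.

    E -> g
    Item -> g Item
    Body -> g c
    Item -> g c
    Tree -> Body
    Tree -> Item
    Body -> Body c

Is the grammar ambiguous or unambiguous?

Ambiguous

Witness: g c

Derivation 1: Tree ⇒ Body ⇒ g c
Derivation 2: Tree ⇒ Item ⇒ g c

Two distinct leftmost derivations for the same string.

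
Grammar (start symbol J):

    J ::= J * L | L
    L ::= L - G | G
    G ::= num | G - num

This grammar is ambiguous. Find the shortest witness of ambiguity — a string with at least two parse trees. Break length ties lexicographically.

length 1: no string has ≥2 trees
length 3: num - num has 2 parse trees

Two derivations of num - num:
  J ⇒ L ⇒ L - G ⇒ G - G ⇒ num - G ⇒ num - num
  J ⇒ L ⇒ G ⇒ G - num ⇒ num - num

num - num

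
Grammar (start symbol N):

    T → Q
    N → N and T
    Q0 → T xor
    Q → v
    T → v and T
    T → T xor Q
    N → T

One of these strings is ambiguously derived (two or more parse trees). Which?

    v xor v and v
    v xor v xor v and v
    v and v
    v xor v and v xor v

v and v

v xor v and v: 1 tree
v xor v xor v and v: 1 tree
v and v: 2 trees
v xor v and v xor v: 1 tree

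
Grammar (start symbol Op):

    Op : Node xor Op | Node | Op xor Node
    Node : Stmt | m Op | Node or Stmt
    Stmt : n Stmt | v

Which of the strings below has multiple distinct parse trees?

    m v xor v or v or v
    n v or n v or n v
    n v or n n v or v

m v xor v or v or v: 8 trees
n v or n v or n v: 1 tree
n v or n n v or v: 1 tree

m v xor v or v or v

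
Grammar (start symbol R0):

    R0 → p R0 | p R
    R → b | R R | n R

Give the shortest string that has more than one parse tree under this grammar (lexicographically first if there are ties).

p b b b

length 2: no string has ≥2 trees
length 3: no string has ≥2 trees
length 4: p b b b has 2 parse trees

Two derivations of p b b b:
  R0 ⇒ p R ⇒ p R R ⇒ p b R ⇒ p b R R ⇒ p b b R ⇒ p b b b
  R0 ⇒ p R ⇒ p R R ⇒ p R R R ⇒ p b R R ⇒ p b b R ⇒ p b b b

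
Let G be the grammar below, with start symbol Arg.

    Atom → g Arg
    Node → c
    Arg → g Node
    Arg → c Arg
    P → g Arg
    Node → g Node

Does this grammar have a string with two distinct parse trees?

(Atom, P are unreachable from Arg, so their rules don't affect L(Arg).) Each reachable nonterminal has at most one production per leading terminal, and all productions are right-linear; the derivation is determined token-by-token.

Unambiguous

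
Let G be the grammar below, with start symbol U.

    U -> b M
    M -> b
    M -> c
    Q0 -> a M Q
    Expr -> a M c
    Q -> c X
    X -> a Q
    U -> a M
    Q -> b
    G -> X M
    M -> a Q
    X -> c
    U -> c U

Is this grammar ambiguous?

Unambiguous

Only U, M, Q, X are reachable from U; ignoring the rest: Each reachable nonterminal has at most one production per leading terminal, and all productions are right-linear; the derivation is determined token-by-token.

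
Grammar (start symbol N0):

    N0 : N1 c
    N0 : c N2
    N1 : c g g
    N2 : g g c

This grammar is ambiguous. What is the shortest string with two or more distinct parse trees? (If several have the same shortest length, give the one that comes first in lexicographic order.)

length 4: c g g c has 2 parse trees

Two derivations of c g g c:
  N0 ⇒ N1 c ⇒ c g g c
  N0 ⇒ c N2 ⇒ c g g c

c g g c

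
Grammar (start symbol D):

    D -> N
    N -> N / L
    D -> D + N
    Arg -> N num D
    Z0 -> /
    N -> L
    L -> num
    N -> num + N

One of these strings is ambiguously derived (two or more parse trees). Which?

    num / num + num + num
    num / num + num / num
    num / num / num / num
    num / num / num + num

num / num + num + num: 2 trees
num / num + num / num: 1 tree
num / num / num / num: 1 tree
num / num / num + num: 1 tree

num / num + num + num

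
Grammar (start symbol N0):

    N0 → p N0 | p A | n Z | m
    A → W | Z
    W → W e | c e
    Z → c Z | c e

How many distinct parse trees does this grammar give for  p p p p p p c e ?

2

Parse trees for p p p p p p c e:
  [N0 p [N0 p [N0 p [N0 p [N0 p [N0 p [A [W c e]]]]]]]]
  [N0 p [N0 p [N0 p [N0 p [N0 p [N0 p [A [Z c e]]]]]]]]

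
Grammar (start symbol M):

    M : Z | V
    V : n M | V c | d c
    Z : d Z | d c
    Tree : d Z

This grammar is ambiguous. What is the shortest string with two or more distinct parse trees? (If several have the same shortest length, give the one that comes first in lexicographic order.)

d c

length 2: d c has 2 parse trees

Two derivations of d c:
  M ⇒ Z ⇒ d c
  M ⇒ V ⇒ d c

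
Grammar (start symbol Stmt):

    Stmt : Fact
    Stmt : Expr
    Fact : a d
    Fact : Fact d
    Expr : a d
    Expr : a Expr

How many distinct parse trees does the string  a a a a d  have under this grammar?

Parse trees for a a a a d:
  [Stmt [Expr a [Expr a [Expr a [Expr a d]]]]]

1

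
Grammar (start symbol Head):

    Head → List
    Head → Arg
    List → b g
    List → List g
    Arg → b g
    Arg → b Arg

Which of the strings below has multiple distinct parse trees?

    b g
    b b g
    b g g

b g

b g: 2 trees
b b g: 1 tree
b g g: 1 tree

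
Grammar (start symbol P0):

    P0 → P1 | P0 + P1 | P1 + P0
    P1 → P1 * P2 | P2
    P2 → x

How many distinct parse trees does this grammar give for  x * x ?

Parse trees for x * x:
  [P0 [P1 [P1 [P2 x]] * [P2 x]]]

1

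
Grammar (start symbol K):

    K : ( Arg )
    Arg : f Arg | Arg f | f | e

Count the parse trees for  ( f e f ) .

2

Parse trees for ( f e f ):
  [K ( [Arg f [Arg [Arg e] f]] )]
  [K ( [Arg [Arg f [Arg e]] f] )]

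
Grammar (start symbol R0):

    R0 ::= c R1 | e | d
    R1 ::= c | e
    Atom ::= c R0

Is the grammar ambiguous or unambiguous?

Only R0, R1 are reachable from R0; ignoring the rest: The reachable rules are right-linear with at most one rule per (nonterminal, next-terminal) pair. Each input token forces the next rule, so parsing is deterministic.

Unambiguous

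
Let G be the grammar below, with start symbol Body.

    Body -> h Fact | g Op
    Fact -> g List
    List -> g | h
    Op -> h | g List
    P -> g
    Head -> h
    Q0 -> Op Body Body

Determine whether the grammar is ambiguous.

Only Body, Fact, List, Op are reachable from Body; ignoring the rest: Restricted to the reachable nonterminals, every rule has the form A → t or A → t B, and no two rules for the same A share a first terminal. The grammar encodes a DFA — one run per string.

Unambiguous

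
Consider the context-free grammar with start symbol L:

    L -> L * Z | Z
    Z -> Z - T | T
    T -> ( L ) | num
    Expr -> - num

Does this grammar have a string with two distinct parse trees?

Only L, Z, T are reachable from L; ignoring the rest: This is a standard precedence ladder (L over Z over T), with each level left-recursive on its own operator ('*' at L, '-' at Z). That structure is LR(1), hence unambiguous.

Unambiguous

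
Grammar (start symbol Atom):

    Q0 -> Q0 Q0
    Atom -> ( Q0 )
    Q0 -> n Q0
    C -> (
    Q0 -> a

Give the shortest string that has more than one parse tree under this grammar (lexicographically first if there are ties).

length 3: no string has ≥2 trees
length 4: no string has ≥2 trees
length 5: ( a a a ) has 2 parse trees

Two derivations of ( a a a ):
  Atom ⇒ ( Q0 ) ⇒ ( Q0 Q0 ) ⇒ ( Q0 Q0 Q0 ) ⇒ ( a Q0 Q0 ) ⇒ ( a a Q0 ) ⇒ ( a a a )
  Atom ⇒ ( Q0 ) ⇒ ( Q0 Q0 ) ⇒ ( a Q0 ) ⇒ ( a Q0 Q0 ) ⇒ ( a a Q0 ) ⇒ ( a a a )

( a a a )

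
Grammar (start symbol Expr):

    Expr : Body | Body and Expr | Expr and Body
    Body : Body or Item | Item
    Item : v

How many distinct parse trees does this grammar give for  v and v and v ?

4

Parse trees for v and v and v:
  [Expr [Body [Item v]] and [Expr [Body [Item v]] and [Expr [Body [Item v]]]]]
  [Expr [Body [Item v]] and [Expr [Expr [Body [Item v]]] and [Body [Item v]]]]
  [Expr [Expr [Body [Item v]] and [Expr [Body [Item v]]]] and [Body [Item v]]]
  [Expr [Expr [Expr [Body [Item v]]] and [Body [Item v]]] and [Body [Item v]]]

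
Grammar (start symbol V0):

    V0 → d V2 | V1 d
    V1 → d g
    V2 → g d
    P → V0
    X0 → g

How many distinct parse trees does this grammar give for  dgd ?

Parse trees for dgd:
  [V0 d [V2 g d]]
  [V0 [V1 d g] d]

2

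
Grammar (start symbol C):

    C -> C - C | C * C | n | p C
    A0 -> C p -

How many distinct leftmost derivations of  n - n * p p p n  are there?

Parse trees for n - n * p p p n:
  [C [C n] - [C [C n] * [C p [C p [C p [C n]]]]]]
  [C [C [C n] - [C n]] * [C p [C p [C p [C n]]]]]

2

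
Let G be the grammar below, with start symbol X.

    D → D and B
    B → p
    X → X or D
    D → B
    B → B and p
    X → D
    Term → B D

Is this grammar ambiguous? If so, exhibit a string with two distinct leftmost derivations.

Ambiguous

Witness: p and p

Derivation 1: X ⇒ D ⇒ D and B ⇒ B and B ⇒ p and B ⇒ p and p
Derivation 2: X ⇒ D ⇒ B ⇒ B and p ⇒ p and p

Two distinct leftmost derivations for the same string.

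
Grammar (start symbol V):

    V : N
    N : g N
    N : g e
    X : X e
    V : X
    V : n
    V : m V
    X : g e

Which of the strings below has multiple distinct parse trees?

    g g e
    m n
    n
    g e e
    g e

g g e: 1 tree
m n: 1 tree
n: 1 tree
g e e: 1 tree
g e: 2 trees

g e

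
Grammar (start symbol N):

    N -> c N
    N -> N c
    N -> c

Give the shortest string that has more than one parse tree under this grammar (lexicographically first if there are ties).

c c

length 1: no string has ≥2 trees
length 2: c c has 2 parse trees

Two derivations of c c:
  N ⇒ c N ⇒ c c
  N ⇒ N c ⇒ c c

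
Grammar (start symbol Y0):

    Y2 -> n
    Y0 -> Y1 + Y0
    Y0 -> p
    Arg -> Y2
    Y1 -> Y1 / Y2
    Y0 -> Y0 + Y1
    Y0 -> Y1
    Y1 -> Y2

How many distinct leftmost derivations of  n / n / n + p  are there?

Parse trees for n / n / n + p:
  [Y0 [Y1 [Y1 [Y1 [Y2 n]] / [Y2 n]] / [Y2 n]] + [Y0 p]]

1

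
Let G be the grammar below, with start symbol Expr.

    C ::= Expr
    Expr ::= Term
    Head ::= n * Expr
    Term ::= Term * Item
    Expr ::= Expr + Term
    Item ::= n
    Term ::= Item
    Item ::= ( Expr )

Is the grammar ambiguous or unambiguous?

Unambiguous

(C, Head are unreachable from Expr, so their rules don't affect L(Expr).) This is a standard precedence ladder (Expr over Term over Item), with each level left-recursive on its own operator ('+' at Expr, '*' at Term). That structure is LR(1), hence unambiguous.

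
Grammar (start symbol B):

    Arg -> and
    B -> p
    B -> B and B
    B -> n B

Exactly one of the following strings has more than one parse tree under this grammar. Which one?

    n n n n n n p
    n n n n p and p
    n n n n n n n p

n n n n n n p: 1 tree
n n n n p and p: 5 trees
n n n n n n n p: 1 tree

n n n n p and p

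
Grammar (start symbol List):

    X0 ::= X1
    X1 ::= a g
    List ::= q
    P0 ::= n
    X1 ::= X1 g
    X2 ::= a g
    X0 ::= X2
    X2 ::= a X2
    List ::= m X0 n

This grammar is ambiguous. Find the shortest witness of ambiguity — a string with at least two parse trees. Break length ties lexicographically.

length 1: no string has ≥2 trees
length 4: m a g n has 2 parse trees

Two derivations of m a g n:
  List ⇒ m X0 n ⇒ m X1 n ⇒ m a g n
  List ⇒ m X0 n ⇒ m X2 n ⇒ m a g n

m a g n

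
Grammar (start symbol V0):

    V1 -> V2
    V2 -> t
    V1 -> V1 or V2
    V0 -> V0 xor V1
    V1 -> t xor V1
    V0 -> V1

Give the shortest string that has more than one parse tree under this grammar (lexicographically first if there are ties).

length 1: no string has ≥2 trees
length 3: t xor t has 2 parse trees

Two derivations of t xor t:
  V0 ⇒ V0 xor V1 ⇒ V1 xor V1 ⇒ V2 xor V1 ⇒ t xor V1 ⇒ t xor V2 ⇒ t xor t
  V0 ⇒ V1 ⇒ t xor V1 ⇒ t xor V2 ⇒ t xor t

t xor t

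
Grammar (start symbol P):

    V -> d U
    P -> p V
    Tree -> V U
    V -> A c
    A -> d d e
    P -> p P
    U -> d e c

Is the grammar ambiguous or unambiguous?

Ambiguous

Witness: p d d e c

Derivation 1: P ⇒ p V ⇒ p d U ⇒ p d d e c
Derivation 2: P ⇒ p V ⇒ p A c ⇒ p d d e c

Two distinct leftmost derivations for the same string.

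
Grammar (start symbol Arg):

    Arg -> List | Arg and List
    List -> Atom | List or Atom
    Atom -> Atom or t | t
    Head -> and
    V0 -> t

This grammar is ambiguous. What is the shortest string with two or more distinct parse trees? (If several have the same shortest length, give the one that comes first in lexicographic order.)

length 1: no string has ≥2 trees
length 3: t or t has 2 parse trees

Two derivations of t or t:
  Arg ⇒ List ⇒ Atom ⇒ Atom or t ⇒ t or t
  Arg ⇒ List ⇒ List or Atom ⇒ Atom or Atom ⇒ t or Atom ⇒ t or t

t or t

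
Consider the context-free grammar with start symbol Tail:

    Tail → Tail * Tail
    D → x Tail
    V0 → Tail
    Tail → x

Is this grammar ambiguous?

Ambiguous

Witness: x * x * x

Derivation 1: Tail ⇒ Tail * Tail ⇒ Tail * Tail * Tail ⇒ x * Tail * Tail ⇒ x * x * Tail ⇒ x * x * x
Derivation 2: Tail ⇒ Tail * Tail ⇒ x * Tail ⇒ x * Tail * Tail ⇒ x * x * Tail ⇒ x * x * x

Two distinct leftmost derivations for the same string.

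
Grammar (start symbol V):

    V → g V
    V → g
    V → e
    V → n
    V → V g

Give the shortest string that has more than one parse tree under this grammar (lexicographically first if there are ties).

g g

length 1: no string has ≥2 trees
length 2: g g has 2 parse trees

Two derivations of g g:
  V ⇒ g V ⇒ g g
  V ⇒ V g ⇒ g g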